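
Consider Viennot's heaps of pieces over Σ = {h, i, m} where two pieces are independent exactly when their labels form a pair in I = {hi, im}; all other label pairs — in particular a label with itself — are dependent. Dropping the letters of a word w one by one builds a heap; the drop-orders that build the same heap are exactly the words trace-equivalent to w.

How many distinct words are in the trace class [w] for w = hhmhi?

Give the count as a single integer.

piece 0:h — minimal
piece 1:h rests on {0:h}
piece 2:m rests on {1:h}
piece 3:h rests on {2:m}
piece 4:i — minimal
minimal pieces: {0:h, 4:i}
ways to finish when only these pieces remain (= sum over removing one remaining piece with nothing left below it):
  1 left: {3}→1  {4}→1
  2 left: {2,3}→1  {3,4}→2
  3 left: {1,2,3}→1  {2,3,4}→3
  placing 0:h first → 4 extensions
  placing 4:i first → 1 extensions
total linear extensions = 5

5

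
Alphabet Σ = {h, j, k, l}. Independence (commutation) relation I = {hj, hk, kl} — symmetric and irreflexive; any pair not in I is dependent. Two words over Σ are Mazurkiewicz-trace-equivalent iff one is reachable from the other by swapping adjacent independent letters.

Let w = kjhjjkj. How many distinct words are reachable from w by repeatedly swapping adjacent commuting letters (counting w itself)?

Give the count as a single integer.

piece 0:k — minimal
piece 1:j rests on {0:k}
piece 2:h — minimal
piece 3:j rests on {1:j}
piece 4:j rests on {3:j}
piece 5:k rests on {4:j}
piece 6:j rests on {5:k}
minimal pieces: {0:k, 2:h}
ways to finish when only these pieces remain (= sum over removing one remaining piece with nothing left below it):
  1 left: {2}→1  {6}→1
  2 left: {2,6}→2  {5,6}→1
  3 left: {2,5,6}→3  {4,5,6}→1
  4 left: {2,4,5,6}→4  {3,4,5,6}→1
  5 left: {1,3,4,5,6}→1  {2,3,4,5,6}→5
  placing 0:k first → 6 extensions
  placing 2:h first → 1 extensions
total linear extensions = 7

7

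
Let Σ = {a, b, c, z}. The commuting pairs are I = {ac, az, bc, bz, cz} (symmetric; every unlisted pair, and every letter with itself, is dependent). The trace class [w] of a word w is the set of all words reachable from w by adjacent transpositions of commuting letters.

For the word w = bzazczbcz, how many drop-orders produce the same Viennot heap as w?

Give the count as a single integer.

#0=b has no predecessor
#1=z has no predecessor
#2=a depends on [0:b]
#3=z depends on [1:z]
#4=c has no predecessor
#5=z depends on [3:z]
#6=b depends on [2:a]
#7=c depends on [4:c]
#8=z depends on [5:z]
sources: [0:b, 1:z, 4:c]
N(rest) = Σ N(rest − s) over sources s of rest; N(one piece) = 1:
  size 1 → [6]=1  [7]=1  [8]=1
  size 2 → [2,6]=1  [4,7]=1  [5,8]=1  [6,7]=2  [6,8]=2  [7,8]=2
  size 3 → [0,2,6]=1  [2,6,7]=3  [2,6,8]=3  [3,5,8]=1  [4,6,7]=3  [4,7,8]=3  [5,6,8]=3  [5,7,8]=3  [6,7,8]=6
  size 4 → [0,2,6,7]=4  [0,2,6,8]=4  [1,3,5,8]=1  [2,4,6,7]=6  [2,5,6,8]=6  [2,6,7,8]=12  [3,5,6,8]=4  [3,5,7,8]=4  [4,5,7,8]=6  [4,6,7,8]=12  [5,6,7,8]=12
  size 5 → [0,2,4,6,7]=10  [0,2,5,6,8]=10  [0,2,6,7,8]=20  [1,3,5,6,8]=5  [1,3,5,7,8]=5  [2,3,5,6,8]=10  [2,4,6,7,8]=30  [2,5,6,7,8]=30  [3,4,5,7,8]=10  [3,5,6,7,8]=20  [4,5,6,7,8]=30
  size 6 → [0,2,3,5,6,8]=20  [0,2,4,6,7,8]=60  [0,2,5,6,7,8]=60  [1,2,3,5,6,8]=15  [1,3,4,5,7,8]=15  [1,3,5,6,7,8]=30  [2,3,5,6,7,8]=60  [2,4,5,6,7,8]=90  [3,4,5,6,7,8]=60
  size 7 → [0,1,2,3,5,6,8]=35  [0,2,3,5,6,7,8]=140  [0,2,4,5,6,7,8]=210  [1,2,3,5,6,7,8]=105  [1,3,4,5,6,7,8]=105  [2,3,4,5,6,7,8]=210
  first=0(b) contributes 420
  first=1(z) contributes 560
  first=4(c) contributes 280
|[w]| = 1260

1260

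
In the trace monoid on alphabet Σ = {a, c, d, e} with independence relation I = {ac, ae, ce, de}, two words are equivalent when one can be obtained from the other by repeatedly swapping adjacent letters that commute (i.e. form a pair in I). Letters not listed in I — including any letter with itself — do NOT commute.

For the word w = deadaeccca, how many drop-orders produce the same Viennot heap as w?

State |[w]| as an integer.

drop 0:d onto floor
drop 1:e onto floor
drop 2:a onto {0:d}
drop 3:d onto {2:a}
drop 4:a onto {3:d}
drop 5:e onto {1:e}
drop 6:c onto {3:d}
drop 7:c onto {6:c}
drop 8:c onto {7:c}
drop 9:a onto {4:a}
ground layer = {0:d, 1:e}
drop-orders for the pieces not yet dropped (sum over which currently-grounded one goes next):
  1 to go: {5} 1  {8} 1  {9} 1
  2 to go: {1,5} 1  {4,9} 1  {5,8} 2  {5,9} 2  {7,8} 1  {8,9} 2
  3 to go: {1,5,8} 3  {1,5,9} 3  {4,5,9} 3  {4,8,9} 3  {5,7,8} 3  {5,8,9} 6  {6,7,8} 1  {7,8,9} 3
  4 to go: {1,4,5,9} 6  {1,5,7,8} 6  {1,5,8,9} 12  {4,5,8,9} 12  {4,7,8,9} 6  {5,6,7,8} 4  {5,7,8,9} 12  {6,7,8,9} 4
  5 to go: {1,4,5,8,9} 30  {1,5,6,7,8} 10  {1,5,7,8,9} 30  {4,5,7,8,9} 30  {4,6,7,8,9} 10  {5,6,7,8,9} 20
  6 to go: {1,4,5,7,8,9} 90  {1,5,6,7,8,9} 60  {3,4,6,7,8,9} 10  {4,5,6,7,8,9} 60
  7 to go: {1,4,5,6,7,8,9} 210  {2,3,4,6,7,8,9} 10  {3,4,5,6,7,8,9} 70
  8 to go: {0,2,3,4,6,7,8,9} 10  {1,3,4,5,6,7,8,9} 280  {2,3,4,5,6,7,8,9} 80
  if 0:d drops first: 360 orders
  if 1:e drops first: 90 orders
heap linearizations: 450

450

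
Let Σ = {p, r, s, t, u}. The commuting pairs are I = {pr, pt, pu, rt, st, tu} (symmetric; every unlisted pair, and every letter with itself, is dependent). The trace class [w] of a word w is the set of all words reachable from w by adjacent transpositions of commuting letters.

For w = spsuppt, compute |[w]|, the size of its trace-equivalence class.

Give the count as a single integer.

21

piece 0:s — minimal
piece 1:p rests on {0:s}
piece 2:s rests on {1:p}
piece 3:u rests on {2:s}
piece 4:p rests on {2:s}
piece 5:p rests on {4:p}
piece 6:t — minimal
minimal pieces: {0:s, 6:t}
ways to finish when only these pieces remain (= sum over removing one remaining piece with nothing left below it):
  1 left: {3}→1  {5}→1  {6}→1
  2 left: {3,5}→2  {3,6}→2  {4,5}→1  {5,6}→2
  3 left: {3,4,5}→3  {3,5,6}→6  {4,5,6}→3
  4 left: {2,3,4,5}→3  {3,4,5,6}→12
  5 left: {1,2,3,4,5}→3  {2,3,4,5,6}→15
  placing 0:s first → 18 extensions
  placing 6:t first → 3 extensions
total linear extensions = 21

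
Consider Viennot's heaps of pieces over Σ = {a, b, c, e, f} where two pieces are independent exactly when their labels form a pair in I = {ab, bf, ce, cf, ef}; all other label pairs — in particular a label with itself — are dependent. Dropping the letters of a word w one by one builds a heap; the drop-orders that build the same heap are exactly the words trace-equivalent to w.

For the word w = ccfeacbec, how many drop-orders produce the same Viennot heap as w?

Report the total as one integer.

piece 0:c — minimal
piece 1:c rests on {0:c}
piece 2:f — minimal
piece 3:e — minimal
piece 4:a rests on {1:c, 2:f, 3:e}
piece 5:c rests on {4:a}
piece 6:b rests on {5:c}
piece 7:e rests on {6:b}
piece 8:c rests on {6:b}
minimal pieces: {0:c, 2:f, 3:e}
ways to finish when only these pieces remain (= sum over removing one remaining piece with nothing left below it):
  1 left: {7}→1  {8}→1
  2 left: {7,8}→2
  3 left: {6,7,8}→2
  4 left: {5,6,7,8}→2
  5 left: {4,5,6,7,8}→2
  6 left: {1,4,5,6,7,8}→2  {2,4,5,6,7,8}→2  {3,4,5,6,7,8}→2
  7 left: {0,1,4,5,6,7,8}→2  {1,2,4,5,6,7,8}→4  {1,3,4,5,6,7,8}→4  {2,3,4,5,6,7,8}→4
  placing 0:c first → 12 extensions
  placing 2:f first → 6 extensions
  placing 3:e first → 6 extensions
total linear extensions = 24

24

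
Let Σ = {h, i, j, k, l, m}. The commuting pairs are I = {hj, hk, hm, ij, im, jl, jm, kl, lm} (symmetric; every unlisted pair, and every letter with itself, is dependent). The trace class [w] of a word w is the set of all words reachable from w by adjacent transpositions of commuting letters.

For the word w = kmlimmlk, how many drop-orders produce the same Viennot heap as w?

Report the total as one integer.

drop 0:k onto floor
drop 1:m onto {0:k}
drop 2:l onto floor
drop 3:i onto {0:k, 2:l}
drop 4:m onto {1:m}
drop 5:m onto {4:m}
drop 6:l onto {3:i}
drop 7:k onto {3:i, 5:m}
ground layer = {0:k, 2:l}
drop-orders for the pieces not yet dropped (sum over which currently-grounded one goes next):
  1 to go: {6} 1  {7} 1
  2 to go: {5,7} 1  {6,7} 2
  3 to go: {3,6,7} 2  {4,5,7} 1  {5,6,7} 3
  4 to go: {1,4,5,7} 1  {2,3,6,7} 2  {3,5,6,7} 5  {4,5,6,7} 4
  5 to go: {1,4,5,6,7} 5  {2,3,5,6,7} 7  {3,4,5,6,7} 9
  6 to go: {1,3,4,5,6,7} 14  {2,3,4,5,6,7} 16
  if 0:k drops first: 30 orders
  if 2:l drops first: 14 orders
heap linearizations: 44

44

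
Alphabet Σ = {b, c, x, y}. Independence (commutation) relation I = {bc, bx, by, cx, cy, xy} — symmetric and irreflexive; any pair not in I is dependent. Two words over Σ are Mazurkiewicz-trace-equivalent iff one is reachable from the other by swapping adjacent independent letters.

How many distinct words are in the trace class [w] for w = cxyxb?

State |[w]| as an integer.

60

0(c) covers ∅
1(x) covers ∅
2(y) covers ∅
3(x) covers 1:x
4(b) covers ∅
floor of heap: 0:c, 1:x, 2:y, 4:b
completions by unplaced set U, small U first (add the entries for U minus each lowest piece of U):
  |U|=1: {0}:1  {2}:1  {3}:1  {4}:1
  |U|=2: {0,2}:2  {0,3}:2  {0,4}:2  {1,3}:1  {2,3}:2  {2,4}:2  {3,4}:2
  |U|=3: {0,1,3}:3  {0,2,3}:6  {0,2,4}:6  {0,3,4}:6  {1,2,3}:3  {1,3,4}:3  {2,3,4}:6
  start at 0(c): 12
  start at 1(x): 24
  start at 2(y): 12
  start at 4(b): 12
sum over floor = 60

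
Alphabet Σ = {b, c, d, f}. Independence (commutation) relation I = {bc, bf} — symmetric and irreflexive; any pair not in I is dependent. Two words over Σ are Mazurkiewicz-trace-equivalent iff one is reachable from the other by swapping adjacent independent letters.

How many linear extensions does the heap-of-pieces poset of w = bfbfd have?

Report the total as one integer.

piece 0:b — minimal
piece 1:f — minimal
piece 2:b rests on {0:b}
piece 3:f rests on {1:f}
piece 4:d rests on {2:b, 3:f}
minimal pieces: {0:b, 1:f}
ways to finish when only these pieces remain (= sum over removing one remaining piece with nothing left below it):
  1 left: {4}→1
  2 left: {2,4}→1  {3,4}→1
  3 left: {0,2,4}→1  {1,3,4}→1  {2,3,4}→2
  placing 0:b first → 3 extensions
  placing 1:f first → 3 extensions
total linear extensions = 6

6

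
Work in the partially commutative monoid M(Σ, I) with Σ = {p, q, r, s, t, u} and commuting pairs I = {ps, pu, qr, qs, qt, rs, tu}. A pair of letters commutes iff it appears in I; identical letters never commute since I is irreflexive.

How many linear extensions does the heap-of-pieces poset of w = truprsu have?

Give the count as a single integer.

piece 0:t — minimal
piece 1:r rests on {0:t}
piece 2:u rests on {1:r}
piece 3:p rests on {1:r}
piece 4:r rests on {2:u, 3:p}
piece 5:s rests on {2:u}
piece 6:u rests on {4:r, 5:s}
minimal pieces: {0:t}
ways to finish when only these pieces remain (= sum over removing one remaining piece with nothing left below it):
  1 left: {6}→1
  2 left: {4,6}→1  {5,6}→1
  3 left: {3,4,6}→1  {4,5,6}→2
  4 left: {2,4,5,6}→2  {3,4,5,6}→3
  5 left: {2,3,4,5,6}→5
  placing 0:t first → 5 extensions

5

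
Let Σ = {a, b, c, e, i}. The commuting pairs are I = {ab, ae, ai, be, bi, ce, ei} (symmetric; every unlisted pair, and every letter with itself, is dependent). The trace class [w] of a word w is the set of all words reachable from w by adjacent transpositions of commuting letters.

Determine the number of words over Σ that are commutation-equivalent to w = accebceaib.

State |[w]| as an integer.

0(a) covers ∅
1(c) covers 0:a
2(c) covers 1:c
3(e) covers ∅
4(b) covers 2:c
5(c) covers 4:b
6(e) covers 3:e
7(a) covers 5:c
8(i) covers 5:c
9(b) covers 5:c
floor of heap: 0:a, 3:e
completions by unplaced set U, small U first (add the entries for U minus each lowest piece of U):
  |U|=1: {6}:1  {7}:1  {8}:1  {9}:1
  |U|=2: {3,6}:1  {6,7}:2  {6,8}:2  {6,9}:2  {7,8}:2  {7,9}:2  {8,9}:2
  |U|=3: {3,6,7}:3  {3,6,8}:3  {3,6,9}:3  {6,7,8}:6  {6,7,9}:6  {6,8,9}:6  {7,8,9}:6
  |U|=4: {3,6,7,8}:12  {3,6,7,9}:12  {3,6,8,9}:12  {5,7,8,9}:6  {6,7,8,9}:24
  |U|=5: {3,6,7,8,9}:60  {4,5,7,8,9}:6  {5,6,7,8,9}:30
  |U|=6: {2,4,5,7,8,9}:6  {3,5,6,7,8,9}:90  {4,5,6,7,8,9}:36
  |U|=7: {1,2,4,5,7,8,9}:6  {2,4,5,6,7,8,9}:42  {3,4,5,6,7,8,9}:126
  |U|=8: {0,1,2,4,5,7,8,9}:6  {1,2,4,5,6,7,8,9}:48  {2,3,4,5,6,7,8,9}:168
  start at 0(a): 216
  start at 3(e): 54
sum over floor = 270

270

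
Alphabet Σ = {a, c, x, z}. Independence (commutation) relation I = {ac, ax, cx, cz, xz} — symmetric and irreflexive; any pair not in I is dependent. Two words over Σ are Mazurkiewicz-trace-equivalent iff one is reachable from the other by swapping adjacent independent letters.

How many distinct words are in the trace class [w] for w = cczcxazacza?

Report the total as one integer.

2310

drop 0:c onto floor
drop 1:c onto {0:c}
drop 2:z onto floor
drop 3:c onto {1:c}
drop 4:x onto floor
drop 5:a onto {2:z}
drop 6:z onto {5:a}
drop 7:a onto {6:z}
drop 8:c onto {3:c}
drop 9:z onto {7:a}
drop 10:a onto {9:z}
ground layer = {0:c, 2:z, 4:x}
drop-orders for the pieces not yet dropped (sum over which currently-grounded one goes next):
  1 to go: {4} 1  {8} 1  {10} 1
  2 to go: {3,8} 1  {4,8} 2  {4,10} 2  {8,10} 2  {9,10} 1
  3 to go: {1,3,8} 1  {3,4,8} 3  {3,8,10} 3  {4,8,10} 6  {4,9,10} 3  {7,9,10} 1  {8,9,10} 3
  4 to go: {0,1,3,8} 1  {1,3,4,8} 4  {1,3,8,10} 4  {3,4,8,10} 12  {3,8,9,10} 6  {4,7,9,10} 4  {4,8,9,10} 12  {6,7,9,10} 1  {7,8,9,10} 4
  5 to go: {0,1,3,4,8} 5  {0,1,3,8,10} 5  {1,3,4,8,10} 20  {1,3,8,9,10} 10  {3,4,8,9,10} 30  {3,7,8,9,10} 10  {4,6,7,9,10} 5  {4,7,8,9,10} 20  {5,6,7,9,10} 1  {6,7,8,9,10} 5
  6 to go: {0,1,3,4,8,10} 30  {0,1,3,8,9,10} 15  {1,3,4,8,9,10} 60  {1,3,7,8,9,10} 20  {2,5,6,7,9,10} 1  {3,4,7,8,9,10} 60  {3,6,7,8,9,10} 15  {4,5,6,7,9,10} 6  {4,6,7,8,9,10} 30  {5,6,7,8,9,10} 6
  7 to go: {0,1,3,4,8,9,10} 105  {0,1,3,7,8,9,10} 35  {1,3,4,7,8,9,10} 140  {1,3,6,7,8,9,10} 35  {2,4,5,6,7,9,10} 7  {2,5,6,7,8,9,10} 7  {3,4,6,7,8,9,10} 105  {3,5,6,7,8,9,10} 21  {4,5,6,7,8,9,10} 42
  8 to go: {0,1,3,4,7,8,9,10} 280  {0,1,3,6,7,8,9,10} 70  {1,3,4,6,7,8,9,10} 280  {1,3,5,6,7,8,9,10} 56  {2,3,5,6,7,8,9,10} 28  {2,4,5,6,7,8,9,10} 56  {3,4,5,6,7,8,9,10} 168
  9 to go: {0,1,3,4,6,7,8,9,10} 630  {0,1,3,5,6,7,8,9,10} 126  {1,2,3,5,6,7,8,9,10} 84  {1,3,4,5,6,7,8,9,10} 504  {2,3,4,5,6,7,8,9,10} 252
  if 0:c drops first: 840 orders
  if 2:z drops first: 1260 orders
  if 4:x drops first: 210 orders
heap linearizations: 2310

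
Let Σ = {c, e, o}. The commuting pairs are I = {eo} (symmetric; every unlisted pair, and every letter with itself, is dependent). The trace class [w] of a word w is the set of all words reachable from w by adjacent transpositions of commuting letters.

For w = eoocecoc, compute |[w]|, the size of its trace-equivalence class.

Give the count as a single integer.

3

piece 0:e — minimal
piece 1:o — minimal
piece 2:o rests on {1:o}
piece 3:c rests on {0:e, 2:o}
piece 4:e rests on {3:c}
piece 5:c rests on {4:e}
piece 6:o rests on {5:c}
piece 7:c rests on {6:o}
minimal pieces: {0:e, 1:o}
ways to finish when only these pieces remain (= sum over removing one remaining piece with nothing left below it):
  1 left: {7}→1
  2 left: {6,7}→1
  3 left: {5,6,7}→1
  4 left: {4,5,6,7}→1
  5 left: {3,4,5,6,7}→1
  6 left: {0,3,4,5,6,7}→1  {2,3,4,5,6,7}→1
  placing 0:e first → 1 extensions
  placing 1:o first → 2 extensions
total linear extensions = 3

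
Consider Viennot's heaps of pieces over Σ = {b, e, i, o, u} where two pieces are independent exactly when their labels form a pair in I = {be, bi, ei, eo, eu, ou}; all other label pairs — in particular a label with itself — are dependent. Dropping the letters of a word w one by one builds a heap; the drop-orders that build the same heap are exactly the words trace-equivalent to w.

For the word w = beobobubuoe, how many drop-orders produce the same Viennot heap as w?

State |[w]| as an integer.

110

0(b) covers ∅
1(e) covers ∅
2(o) covers 0:b
3(b) covers 2:o
4(o) covers 3:b
5(b) covers 4:o
6(u) covers 5:b
7(b) covers 6:u
8(u) covers 7:b
9(o) covers 7:b
10(e) covers 1:e
floor of heap: 0:b, 1:e
completions by unplaced set U, small U first (add the entries for U minus each lowest piece of U):
  |U|=1: {8}:1  {9}:1  {10}:1
  |U|=2: {1,10}:1  {8,9}:2  {8,10}:2  {9,10}:2
  |U|=3: {1,8,10}:3  {1,9,10}:3  {7,8,9}:2  {8,9,10}:6
  |U|=4: {1,8,9,10}:12  {6,7,8,9}:2  {7,8,9,10}:8
  |U|=5: {1,7,8,9,10}:20  {5,6,7,8,9}:2  {6,7,8,9,10}:10
  |U|=6: {1,6,7,8,9,10}:30  {4,5,6,7,8,9}:2  {5,6,7,8,9,10}:12
  |U|=7: {1,5,6,7,8,9,10}:42  {3,4,5,6,7,8,9}:2  {4,5,6,7,8,9,10}:14
  |U|=8: {1,4,5,6,7,8,9,10}:56  {2,3,4,5,6,7,8,9}:2  {3,4,5,6,7,8,9,10}:16
  |U|=9: {0,2,3,4,5,6,7,8,9}:2  {1,3,4,5,6,7,8,9,10}:72  {2,3,4,5,6,7,8,9,10}:18
  start at 0(b): 90
  start at 1(e): 20
sum over floor = 110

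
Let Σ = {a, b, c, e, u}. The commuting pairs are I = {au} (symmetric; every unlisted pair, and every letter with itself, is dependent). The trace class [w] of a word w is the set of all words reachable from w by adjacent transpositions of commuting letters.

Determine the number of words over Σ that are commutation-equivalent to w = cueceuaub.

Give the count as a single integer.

3

piece 0:c — minimal
piece 1:u rests on {0:c}
piece 2:e rests on {1:u}
piece 3:c rests on {2:e}
piece 4:e rests on {3:c}
piece 5:u rests on {4:e}
piece 6:a rests on {4:e}
piece 7:u rests on {5:u}
piece 8:b rests on {6:a, 7:u}
minimal pieces: {0:c}
ways to finish when only these pieces remain (= sum over removing one remaining piece with nothing left below it):
  1 left: {8}→1
  2 left: {6,8}→1  {7,8}→1
  3 left: {5,7,8}→1  {6,7,8}→2
  4 left: {5,6,7,8}→3
  5 left: {4,5,6,7,8}→3
  6 left: {3,4,5,6,7,8}→3
  7 left: {2,3,4,5,6,7,8}→3
  placing 0:c first → 3 extensions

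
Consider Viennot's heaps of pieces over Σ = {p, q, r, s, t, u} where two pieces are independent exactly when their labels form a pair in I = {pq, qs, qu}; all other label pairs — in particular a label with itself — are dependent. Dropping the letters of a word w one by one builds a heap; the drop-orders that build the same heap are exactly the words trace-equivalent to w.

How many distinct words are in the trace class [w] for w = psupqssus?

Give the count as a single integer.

9

drop 0:p onto floor
drop 1:s onto {0:p}
drop 2:u onto {1:s}
drop 3:p onto {2:u}
drop 4:q onto floor
drop 5:s onto {3:p}
drop 6:s onto {5:s}
drop 7:u onto {6:s}
drop 8:s onto {7:u}
ground layer = {0:p, 4:q}
drop-orders for the pieces not yet dropped (sum over which currently-grounded one goes next):
  1 to go: {4} 1  {8} 1
  2 to go: {4,8} 2  {7,8} 1
  3 to go: {4,7,8} 3  {6,7,8} 1
  4 to go: {4,6,7,8} 4  {5,6,7,8} 1
  5 to go: {3,5,6,7,8} 1  {4,5,6,7,8} 5
  6 to go: {2,3,5,6,7,8} 1  {3,4,5,6,7,8} 6
  7 to go: {1,2,3,5,6,7,8} 1  {2,3,4,5,6,7,8} 7
  if 0:p drops first: 8 orders
  if 4:q drops first: 1 orders
heap linearizations: 9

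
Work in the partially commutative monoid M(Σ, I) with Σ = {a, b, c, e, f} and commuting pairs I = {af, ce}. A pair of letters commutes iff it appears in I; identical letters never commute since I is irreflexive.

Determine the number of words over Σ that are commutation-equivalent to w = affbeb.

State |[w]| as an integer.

piece 0:a — minimal
piece 1:f — minimal
piece 2:f rests on {1:f}
piece 3:b rests on {0:a, 2:f}
piece 4:e rests on {3:b}
piece 5:b rests on {4:e}
minimal pieces: {0:a, 1:f}
ways to finish when only these pieces remain (= sum over removing one remaining piece with nothing left below it):
  1 left: {5}→1
  2 left: {4,5}→1
  3 left: {3,4,5}→1
  4 left: {0,3,4,5}→1  {2,3,4,5}→1
  placing 0:a first → 1 extensions
  placing 1:f first → 2 extensions
total linear extensions = 3

3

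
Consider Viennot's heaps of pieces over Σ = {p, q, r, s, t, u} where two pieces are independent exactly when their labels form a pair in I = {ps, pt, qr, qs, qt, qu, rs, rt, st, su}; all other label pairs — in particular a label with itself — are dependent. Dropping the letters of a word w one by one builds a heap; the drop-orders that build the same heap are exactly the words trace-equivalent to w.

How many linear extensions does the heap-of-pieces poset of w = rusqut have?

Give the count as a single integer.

0(r) covers ∅
1(u) covers 0:r
2(s) covers ∅
3(q) covers ∅
4(u) covers 1:u
5(t) covers 4:u
floor of heap: 0:r, 2:s, 3:q
completions by unplaced set U, small U first (add the entries for U minus each lowest piece of U):
  |U|=1: {2}:1  {3}:1  {5}:1
  |U|=2: {2,3}:2  {2,5}:2  {3,5}:2  {4,5}:1
  |U|=3: {1,4,5}:1  {2,3,5}:6  {2,4,5}:3  {3,4,5}:3
  |U|=4: {0,1,4,5}:1  {1,2,4,5}:4  {1,3,4,5}:4  {2,3,4,5}:12
  start at 0(r): 20
  start at 2(s): 5
  start at 3(q): 5
sum over floor = 30

30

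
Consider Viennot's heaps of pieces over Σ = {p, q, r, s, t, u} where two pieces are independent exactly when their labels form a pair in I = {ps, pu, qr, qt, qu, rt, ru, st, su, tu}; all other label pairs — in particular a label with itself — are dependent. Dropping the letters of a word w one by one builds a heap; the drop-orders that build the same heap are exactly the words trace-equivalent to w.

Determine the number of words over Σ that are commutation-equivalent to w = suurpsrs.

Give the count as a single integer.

0(s) covers ∅
1(u) covers ∅
2(u) covers 1:u
3(r) covers 0:s
4(p) covers 3:r
5(s) covers 3:r
6(r) covers 4:p, 5:s
7(s) covers 6:r
floor of heap: 0:s, 1:u
completions by unplaced set U, small U first (add the entries for U minus each lowest piece of U):
  |U|=1: {2}:1  {7}:1
  |U|=2: {1,2}:1  {2,7}:2  {6,7}:1
  |U|=3: {1,2,7}:3  {2,6,7}:3  {4,6,7}:1  {5,6,7}:1
  |U|=4: {1,2,6,7}:6  {2,4,6,7}:4  {2,5,6,7}:4  {4,5,6,7}:2
  |U|=5: {1,2,4,6,7}:10  {1,2,5,6,7}:10  {2,4,5,6,7}:10  {3,4,5,6,7}:2
  |U|=6: {0,3,4,5,6,7}:2  {1,2,4,5,6,7}:30  {2,3,4,5,6,7}:12
  start at 0(s): 42
  start at 1(u): 14
sum over floor = 56

56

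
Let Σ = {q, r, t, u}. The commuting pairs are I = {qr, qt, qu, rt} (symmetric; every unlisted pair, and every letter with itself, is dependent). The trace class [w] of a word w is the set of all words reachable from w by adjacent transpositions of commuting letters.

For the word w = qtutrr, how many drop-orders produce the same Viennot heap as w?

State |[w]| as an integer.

piece 0:q — minimal
piece 1:t — minimal
piece 2:u rests on {1:t}
piece 3:t rests on {2:u}
piece 4:r rests on {2:u}
piece 5:r rests on {4:r}
minimal pieces: {0:q, 1:t}
ways to finish when only these pieces remain (= sum over removing one remaining piece with nothing left below it):
  1 left: {0}→1  {3}→1  {5}→1
  2 left: {0,3}→2  {0,5}→2  {3,5}→2  {4,5}→1
  3 left: {0,3,5}→6  {0,4,5}→3  {3,4,5}→3
  4 left: {0,3,4,5}→12  {2,3,4,5}→3
  placing 0:q first → 3 extensions
  placing 1:t first → 15 extensions
total linear extensions = 18

18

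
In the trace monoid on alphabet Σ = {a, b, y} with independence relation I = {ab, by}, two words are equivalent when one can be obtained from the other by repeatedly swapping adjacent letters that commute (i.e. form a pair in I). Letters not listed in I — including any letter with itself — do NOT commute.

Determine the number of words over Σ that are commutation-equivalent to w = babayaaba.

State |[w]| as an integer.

0(b) covers ∅
1(a) covers ∅
2(b) covers 0:b
3(a) covers 1:a
4(y) covers 3:a
5(a) covers 4:y
6(a) covers 5:a
7(b) covers 2:b
8(a) covers 6:a
floor of heap: 0:b, 1:a
completions by unplaced set U, small U first (add the entries for U minus each lowest piece of U):
  |U|=1: {7}:1  {8}:1
  |U|=2: {2,7}:1  {6,8}:1  {7,8}:2
  |U|=3: {0,2,7}:1  {2,7,8}:3  {5,6,8}:1  {6,7,8}:3
  |U|=4: {0,2,7,8}:4  {2,6,7,8}:6  {4,5,6,8}:1  {5,6,7,8}:4
  |U|=5: {0,2,6,7,8}:10  {2,5,6,7,8}:10  {3,4,5,6,8}:1  {4,5,6,7,8}:5
  |U|=6: {0,2,5,6,7,8}:20  {1,3,4,5,6,8}:1  {2,4,5,6,7,8}:15  {3,4,5,6,7,8}:6
  |U|=7: {0,2,4,5,6,7,8}:35  {1,3,4,5,6,7,8}:7  {2,3,4,5,6,7,8}:21
  start at 0(b): 28
  start at 1(a): 56
sum over floor = 84

84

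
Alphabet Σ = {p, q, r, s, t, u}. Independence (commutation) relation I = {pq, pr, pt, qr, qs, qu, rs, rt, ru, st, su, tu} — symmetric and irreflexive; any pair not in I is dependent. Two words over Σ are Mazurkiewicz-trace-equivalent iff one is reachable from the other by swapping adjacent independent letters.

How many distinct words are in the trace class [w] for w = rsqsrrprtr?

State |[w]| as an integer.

2520

piece 0:r — minimal
piece 1:s — minimal
piece 2:q — minimal
piece 3:s rests on {1:s}
piece 4:r rests on {0:r}
piece 5:r rests on {4:r}
piece 6:p rests on {3:s}
piece 7:r rests on {5:r}
piece 8:t rests on {2:q}
piece 9:r rests on {7:r}
minimal pieces: {0:r, 1:s, 2:q}
ways to finish when only these pieces remain (= sum over removing one remaining piece with nothing left below it):
  1 left: {6}→1  {8}→1  {9}→1
  2 left: {2,8}→1  {3,6}→1  {6,8}→2  {6,9}→2  {7,9}→1  {8,9}→2
  3 left: {1,3,6}→1  {2,6,8}→3  {2,8,9}→3  {3,6,8}→3  {3,6,9}→3  {5,7,9}→1  {6,7,9}→3  {6,8,9}→6  {7,8,9}→3
  4 left: {1,3,6,8}→4  {1,3,6,9}→4  {2,3,6,8}→6  {2,6,8,9}→12  {2,7,8,9}→6  {3,6,7,9}→6  {3,6,8,9}→12  {4,5,7,9}→1  {5,6,7,9}→4  {5,7,8,9}→4  {6,7,8,9}→12
  5 left: {0,4,5,7,9}→1  {1,2,3,6,8}→10  {1,3,6,7,9}→10  {1,3,6,8,9}→20  {2,3,6,8,9}→30  {2,5,7,8,9}→10  {2,6,7,8,9}→30  {3,5,6,7,9}→10  {3,6,7,8,9}→30  {4,5,6,7,9}→5  {4,5,7,8,9}→5  {5,6,7,8,9}→20
  6 left: {0,4,5,6,7,9}→6  {0,4,5,7,8,9}→6  {1,2,3,6,8,9}→60  {1,3,5,6,7,9}→20  {1,3,6,7,8,9}→60  {2,3,6,7,8,9}→90  {2,4,5,7,8,9}→15  {2,5,6,7,8,9}→60  {3,4,5,6,7,9}→15  {3,5,6,7,8,9}→60  {4,5,6,7,8,9}→30
  7 left: {0,2,4,5,7,8,9}→21  {0,3,4,5,6,7,9}→21  {0,4,5,6,7,8,9}→42  {1,2,3,6,7,8,9}→210  {1,3,4,5,6,7,9}→35  {1,3,5,6,7,8,9}→140  {2,3,5,6,7,8,9}→210  {2,4,5,6,7,8,9}→105  {3,4,5,6,7,8,9}→105
  8 left: {0,1,3,4,5,6,7,9}→56  {0,2,4,5,6,7,8,9}→168  {0,3,4,5,6,7,8,9}→168  {1,2,3,5,6,7,8,9}→560  {1,3,4,5,6,7,8,9}→280  {2,3,4,5,6,7,8,9}→420
  placing 0:r first → 1260 extensions
  placing 1:s first → 756 extensions
  placing 2:q first → 504 extensions
total linear extensions = 2520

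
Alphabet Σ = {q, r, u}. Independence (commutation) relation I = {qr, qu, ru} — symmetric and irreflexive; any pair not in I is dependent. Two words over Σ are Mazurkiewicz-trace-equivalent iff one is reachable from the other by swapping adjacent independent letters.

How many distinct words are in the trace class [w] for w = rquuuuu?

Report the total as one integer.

42

drop 0:r onto floor
drop 1:q onto floor
drop 2:u onto floor
drop 3:u onto {2:u}
drop 4:u onto {3:u}
drop 5:u onto {4:u}
drop 6:u onto {5:u}
ground layer = {0:r, 1:q, 2:u}
drop-orders for the pieces not yet dropped (sum over which currently-grounded one goes next):
  1 to go: {0} 1  {1} 1  {6} 1
  2 to go: {0,1} 2  {0,6} 2  {1,6} 2  {5,6} 1
  3 to go: {0,1,6} 6  {0,5,6} 3  {1,5,6} 3  {4,5,6} 1
  4 to go: {0,1,5,6} 12  {0,4,5,6} 4  {1,4,5,6} 4  {3,4,5,6} 1
  5 to go: {0,1,4,5,6} 20  {0,3,4,5,6} 5  {1,3,4,5,6} 5  {2,3,4,5,6} 1
  if 0:r drops first: 6 orders
  if 1:q drops first: 6 orders
  if 2:u drops first: 30 orders
heap linearizations: 42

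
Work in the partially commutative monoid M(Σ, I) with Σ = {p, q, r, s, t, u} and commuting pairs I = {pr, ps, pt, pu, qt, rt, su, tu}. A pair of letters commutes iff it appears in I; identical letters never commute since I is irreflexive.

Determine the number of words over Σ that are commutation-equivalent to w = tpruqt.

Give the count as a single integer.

0(t) covers ∅
1(p) covers ∅
2(r) covers ∅
3(u) covers 2:r
4(q) covers 1:p, 3:u
5(t) covers 0:t
floor of heap: 0:t, 1:p, 2:r
completions by unplaced set U, small U first (add the entries for U minus each lowest piece of U):
  |U|=1: {4}:1  {5}:1
  |U|=2: {0,5}:1  {1,4}:1  {3,4}:1  {4,5}:2
  |U|=3: {0,4,5}:3  {1,3,4}:2  {1,4,5}:3  {2,3,4}:1  {3,4,5}:3
  |U|=4: {0,1,4,5}:6  {0,3,4,5}:6  {1,2,3,4}:3  {1,3,4,5}:8  {2,3,4,5}:4
  start at 0(t): 15
  start at 1(p): 10
  start at 2(r): 20
sum over floor = 45

45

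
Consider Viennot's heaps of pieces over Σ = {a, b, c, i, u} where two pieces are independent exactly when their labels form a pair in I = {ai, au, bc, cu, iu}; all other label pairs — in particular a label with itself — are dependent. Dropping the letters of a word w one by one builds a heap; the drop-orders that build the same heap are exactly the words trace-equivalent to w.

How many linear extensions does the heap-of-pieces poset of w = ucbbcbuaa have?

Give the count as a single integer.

51

piece 0:u — minimal
piece 1:c — minimal
piece 2:b rests on {0:u}
piece 3:b rests on {2:b}
piece 4:c rests on {1:c}
piece 5:b rests on {3:b}
piece 6:u rests on {5:b}
piece 7:a rests on {4:c, 5:b}
piece 8:a rests on {7:a}
minimal pieces: {0:u, 1:c}
ways to finish when only these pieces remain (= sum over removing one remaining piece with nothing left below it):
  1 left: {6}→1  {8}→1
  2 left: {6,8}→2  {7,8}→1
  3 left: {4,7,8}→1  {6,7,8}→3
  4 left: {1,4,7,8}→1  {4,6,7,8}→4  {5,6,7,8}→3
  5 left: {1,4,6,7,8}→5  {3,5,6,7,8}→3  {4,5,6,7,8}→7
  6 left: {1,4,5,6,7,8}→12  {2,3,5,6,7,8}→3  {3,4,5,6,7,8}→10
  7 left: {0,2,3,5,6,7,8}→3  {1,3,4,5,6,7,8}→22  {2,3,4,5,6,7,8}→13
  placing 0:u first → 35 extensions
  placing 1:c first → 16 extensions
total linear extensions = 51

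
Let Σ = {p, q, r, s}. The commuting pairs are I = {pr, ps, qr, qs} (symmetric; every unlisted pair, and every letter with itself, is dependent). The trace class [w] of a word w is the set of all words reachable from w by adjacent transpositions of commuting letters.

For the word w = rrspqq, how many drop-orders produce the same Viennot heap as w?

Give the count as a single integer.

20

drop 0:r onto floor
drop 1:r onto {0:r}
drop 2:s onto {1:r}
drop 3:p onto floor
drop 4:q onto {3:p}
drop 5:q onto {4:q}
ground layer = {0:r, 3:p}
drop-orders for the pieces not yet dropped (sum over which currently-grounded one goes next):
  1 to go: {2} 1  {5} 1
  2 to go: {1,2} 1  {2,5} 2  {4,5} 1
  3 to go: {0,1,2} 1  {1,2,5} 3  {2,4,5} 3  {3,4,5} 1
  4 to go: {0,1,2,5} 4  {1,2,4,5} 6  {2,3,4,5} 4
  if 0:r drops first: 10 orders
  if 3:p drops first: 10 orders
heap linearizations: 20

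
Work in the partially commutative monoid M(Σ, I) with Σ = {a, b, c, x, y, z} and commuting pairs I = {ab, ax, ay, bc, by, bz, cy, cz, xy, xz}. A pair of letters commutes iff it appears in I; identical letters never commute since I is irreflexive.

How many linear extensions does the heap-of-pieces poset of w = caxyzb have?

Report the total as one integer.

#0=c has no predecessor
#1=a depends on [0:c]
#2=x depends on [0:c]
#3=y has no predecessor
#4=z depends on [1:a, 3:y]
#5=b depends on [2:x]
sources: [0:c, 3:y]
N(rest) = Σ N(rest − s) over sources s of rest; N(one piece) = 1:
  size 1 → [4]=1  [5]=1
  size 2 → [1,4]=1  [2,5]=1  [3,4]=1  [4,5]=2
  size 3 → [1,3,4]=2  [1,4,5]=3  [2,4,5]=3  [3,4,5]=3
  size 4 → [1,2,4,5]=6  [1,3,4,5]=8  [2,3,4,5]=6
  first=0(c) contributes 20
  first=3(y) contributes 6
|[w]| = 26

26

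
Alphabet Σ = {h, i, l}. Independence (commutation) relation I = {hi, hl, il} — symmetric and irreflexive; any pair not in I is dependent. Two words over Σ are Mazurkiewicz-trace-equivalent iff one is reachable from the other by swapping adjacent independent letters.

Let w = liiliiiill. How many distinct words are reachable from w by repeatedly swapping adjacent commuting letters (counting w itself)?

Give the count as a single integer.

0(l) covers ∅
1(i) covers ∅
2(i) covers 1:i
3(l) covers 0:l
4(i) covers 2:i
5(i) covers 4:i
6(i) covers 5:i
7(i) covers 6:i
8(l) covers 3:l
9(l) covers 8:l
floor of heap: 0:l, 1:i
completions by unplaced set U, small U first (add the entries for U minus each lowest piece of U):
  |U|=1: {7}:1  {9}:1
  |U|=2: {6,7}:1  {7,9}:2  {8,9}:1
  |U|=3: {3,8,9}:1  {5,6,7}:1  {6,7,9}:3  {7,8,9}:3
  |U|=4: {0,3,8,9}:1  {3,7,8,9}:4  {4,5,6,7}:1  {5,6,7,9}:4  {6,7,8,9}:6
  |U|=5: {0,3,7,8,9}:5  {2,4,5,6,7}:1  {3,6,7,8,9}:10  {4,5,6,7,9}:5  {5,6,7,8,9}:10
  |U|=6: {0,3,6,7,8,9}:15  {1,2,4,5,6,7}:1  {2,4,5,6,7,9}:6  {3,5,6,7,8,9}:20  {4,5,6,7,8,9}:15
  |U|=7: {0,3,5,6,7,8,9}:35  {1,2,4,5,6,7,9}:7  {2,4,5,6,7,8,9}:21  {3,4,5,6,7,8,9}:35
  |U|=8: {0,3,4,5,6,7,8,9}:70  {1,2,4,5,6,7,8,9}:28  {2,3,4,5,6,7,8,9}:56
  start at 0(l): 84
  start at 1(i): 126
sum over floor = 210

210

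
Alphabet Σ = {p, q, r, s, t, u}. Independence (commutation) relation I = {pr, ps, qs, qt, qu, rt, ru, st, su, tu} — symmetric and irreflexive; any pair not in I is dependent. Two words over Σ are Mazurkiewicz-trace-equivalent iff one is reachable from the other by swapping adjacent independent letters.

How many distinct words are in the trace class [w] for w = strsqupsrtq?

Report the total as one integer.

drop 0:s onto floor
drop 1:t onto floor
drop 2:r onto {0:s}
drop 3:s onto {2:r}
drop 4:q onto {2:r}
drop 5:u onto floor
drop 6:p onto {1:t, 4:q, 5:u}
drop 7:s onto {3:s}
drop 8:r onto {4:q, 7:s}
drop 9:t onto {6:p}
drop 10:q onto {6:p, 8:r}
ground layer = {0:s, 1:t, 5:u}
drop-orders for the pieces not yet dropped (sum over which currently-grounded one goes next):
  1 to go: {9} 1  {10} 1
  2 to go: {8,10} 1  {9,10} 2
  3 to go: {6,9,10} 2  {7,8,10} 1  {8,9,10} 3
  4 to go: {1,6,9,10} 2  {3,7,8,10} 1  {5,6,9,10} 2  {6,8,9,10} 5  {7,8,9,10} 4
  5 to go: {1,5,6,9,10} 4  {1,6,8,9,10} 7  {3,7,8,9,10} 5  {4,6,8,9,10} 5  {5,6,8,9,10} 7  {6,7,8,9,10} 9
  6 to go: {1,4,6,8,9,10} 12  {1,5,6,8,9,10} 18  {1,6,7,8,9,10} 16  {3,6,7,8,9,10} 14  {4,5,6,8,9,10} 12  {4,6,7,8,9,10} 14  {5,6,7,8,9,10} 16
  7 to go: {1,3,6,7,8,9,10} 30  {1,4,5,6,8,9,10} 42  {1,4,6,7,8,9,10} 42  {1,5,6,7,8,9,10} 50  {3,4,6,7,8,9,10} 28  {3,5,6,7,8,9,10} 30  {4,5,6,7,8,9,10} 42
  8 to go: {1,3,4,6,7,8,9,10} 100  {1,3,5,6,7,8,9,10} 110  {1,4,5,6,7,8,9,10} 176  {2,3,4,6,7,8,9,10} 28  {3,4,5,6,7,8,9,10} 100
  9 to go: {0,2,3,4,6,7,8,9,10} 28  {1,2,3,4,6,7,8,9,10} 128  {1,3,4,5,6,7,8,9,10} 486  {2,3,4,5,6,7,8,9,10} 128
  if 0:s drops first: 742 orders
  if 1:t drops first: 156 orders
  if 5:u drops first: 156 orders
heap linearizations: 1054

1054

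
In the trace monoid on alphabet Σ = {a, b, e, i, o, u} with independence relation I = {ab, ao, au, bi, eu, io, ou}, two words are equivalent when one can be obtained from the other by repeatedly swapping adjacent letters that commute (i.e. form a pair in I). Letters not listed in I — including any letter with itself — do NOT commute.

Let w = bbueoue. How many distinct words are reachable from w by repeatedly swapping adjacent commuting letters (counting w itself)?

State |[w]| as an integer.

10

#0=b has no predecessor
#1=b depends on [0:b]
#2=u depends on [1:b]
#3=e depends on [1:b]
#4=o depends on [3:e]
#5=u depends on [2:u]
#6=e depends on [4:o]
sources: [0:b]
N(rest) = Σ N(rest − s) over sources s of rest; N(one piece) = 1:
  size 1 → [5]=1  [6]=1
  size 2 → [2,5]=1  [4,6]=1  [5,6]=2
  size 3 → [2,5,6]=3  [3,4,6]=1  [4,5,6]=3
  size 4 → [2,4,5,6]=6  [3,4,5,6]=4
  size 5 → [2,3,4,5,6]=10
  first=0(b) contributes 10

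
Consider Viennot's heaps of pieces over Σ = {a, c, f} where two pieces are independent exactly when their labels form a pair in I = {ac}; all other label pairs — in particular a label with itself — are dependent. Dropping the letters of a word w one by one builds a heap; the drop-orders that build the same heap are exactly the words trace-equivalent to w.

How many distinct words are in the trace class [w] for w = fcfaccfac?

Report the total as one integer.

drop 0:f onto floor
drop 1:c onto {0:f}
drop 2:f onto {1:c}
drop 3:a onto {2:f}
drop 4:c onto {2:f}
drop 5:c onto {4:c}
drop 6:f onto {3:a, 5:c}
drop 7:a onto {6:f}
drop 8:c onto {6:f}
ground layer = {0:f}
drop-orders for the pieces not yet dropped (sum over which currently-grounded one goes next):
  1 to go: {7} 1  {8} 1
  2 to go: {7,8} 2
  3 to go: {6,7,8} 2
  4 to go: {3,6,7,8} 2  {5,6,7,8} 2
  5 to go: {3,5,6,7,8} 4  {4,5,6,7,8} 2
  6 to go: {3,4,5,6,7,8} 6
  7 to go: {2,3,4,5,6,7,8} 6
  if 0:f drops first: 6 orders

6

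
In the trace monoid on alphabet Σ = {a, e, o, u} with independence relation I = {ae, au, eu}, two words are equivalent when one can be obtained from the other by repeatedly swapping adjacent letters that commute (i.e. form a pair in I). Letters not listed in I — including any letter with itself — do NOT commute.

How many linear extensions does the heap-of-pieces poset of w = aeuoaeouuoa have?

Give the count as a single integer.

12

drop 0:a onto floor
drop 1:e onto floor
drop 2:u onto floor
drop 3:o onto {0:a, 1:e, 2:u}
drop 4:a onto {3:o}
drop 5:e onto {3:o}
drop 6:o onto {4:a, 5:e}
drop 7:u onto {6:o}
drop 8:u onto {7:u}
drop 9:o onto {8:u}
drop 10:a onto {9:o}
ground layer = {0:a, 1:e, 2:u}
drop-orders for the pieces not yet dropped (sum over which currently-grounded one goes next):
  1 to go: {10} 1
  2 to go: {9,10} 1
  3 to go: {8,9,10} 1
  4 to go: {7,8,9,10} 1
  5 to go: {6,7,8,9,10} 1
  6 to go: {4,6,7,8,9,10} 1  {5,6,7,8,9,10} 1
  7 to go: {4,5,6,7,8,9,10} 2
  8 to go: {3,4,5,6,7,8,9,10} 2
  9 to go: {0,3,4,5,6,7,8,9,10} 2  {1,3,4,5,6,7,8,9,10} 2  {2,3,4,5,6,7,8,9,10} 2
  if 0:a drops first: 4 orders
  if 1:e drops first: 4 orders
  if 2:u drops first: 4 orders
heap linearizations: 12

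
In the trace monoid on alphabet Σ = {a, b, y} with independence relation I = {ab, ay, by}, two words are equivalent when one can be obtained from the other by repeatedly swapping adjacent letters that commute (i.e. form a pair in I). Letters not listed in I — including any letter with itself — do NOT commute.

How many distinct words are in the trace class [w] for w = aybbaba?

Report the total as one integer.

140

drop 0:a onto floor
drop 1:y onto floor
drop 2:b onto floor
drop 3:b onto {2:b}
drop 4:a onto {0:a}
drop 5:b onto {3:b}
drop 6:a onto {4:a}
ground layer = {0:a, 1:y, 2:b}
drop-orders for the pieces not yet dropped (sum over which currently-grounded one goes next):
  1 to go: {1} 1  {5} 1  {6} 1
  2 to go: {1,5} 2  {1,6} 2  {3,5} 1  {4,6} 1  {5,6} 2
  3 to go: {0,4,6} 1  {1,3,5} 3  {1,4,6} 3  {1,5,6} 6  {2,3,5} 1  {3,5,6} 3  {4,5,6} 3
  4 to go: {0,1,4,6} 4  {0,4,5,6} 4  {1,2,3,5} 4  {1,3,5,6} 12  {1,4,5,6} 12  {2,3,5,6} 4  {3,4,5,6} 6
  5 to go: {0,1,4,5,6} 20  {0,3,4,5,6} 10  {1,2,3,5,6} 20  {1,3,4,5,6} 30  {2,3,4,5,6} 10
  if 0:a drops first: 60 orders
  if 1:y drops first: 20 orders
  if 2:b drops first: 60 orders
heap linearizations: 140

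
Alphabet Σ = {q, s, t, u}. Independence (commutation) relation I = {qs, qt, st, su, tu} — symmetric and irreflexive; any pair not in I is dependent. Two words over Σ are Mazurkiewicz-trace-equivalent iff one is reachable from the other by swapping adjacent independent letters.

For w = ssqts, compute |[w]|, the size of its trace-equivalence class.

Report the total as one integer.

piece 0:s — minimal
piece 1:s rests on {0:s}
piece 2:q — minimal
piece 3:t — minimal
piece 4:s rests on {1:s}
minimal pieces: {0:s, 2:q, 3:t}
ways to finish when only these pieces remain (= sum over removing one remaining piece with nothing left below it):
  1 left: {2}→1  {3}→1  {4}→1
  2 left: {1,4}→1  {2,3}→2  {2,4}→2  {3,4}→2
  3 left: {0,1,4}→1  {1,2,4}→3  {1,3,4}→3  {2,3,4}→6
  placing 0:s first → 12 extensions
  placing 2:q first → 4 extensions
  placing 3:t first → 4 extensions
total linear extensions = 20

20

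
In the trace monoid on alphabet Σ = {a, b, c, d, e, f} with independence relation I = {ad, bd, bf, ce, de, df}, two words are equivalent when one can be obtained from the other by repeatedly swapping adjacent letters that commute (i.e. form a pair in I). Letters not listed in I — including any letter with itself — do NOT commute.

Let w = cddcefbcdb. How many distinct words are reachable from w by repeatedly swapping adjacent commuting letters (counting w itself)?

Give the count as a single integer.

0(c) covers ∅
1(d) covers 0:c
2(d) covers 1:d
3(c) covers 2:d
4(e) covers ∅
5(f) covers 3:c, 4:e
6(b) covers 3:c, 4:e
7(c) covers 5:f, 6:b
8(d) covers 7:c
9(b) covers 7:c
floor of heap: 0:c, 4:e
completions by unplaced set U, small U first (add the entries for U minus each lowest piece of U):
  |U|=1: {8}:1  {9}:1
  |U|=2: {8,9}:2
  |U|=3: {7,8,9}:2
  |U|=4: {5,7,8,9}:2  {6,7,8,9}:2
  |U|=5: {5,6,7,8,9}:4
  |U|=6: {3,5,6,7,8,9}:4  {4,5,6,7,8,9}:4
  |U|=7: {2,3,5,6,7,8,9}:4  {3,4,5,6,7,8,9}:8
  |U|=8: {1,2,3,5,6,7,8,9}:4  {2,3,4,5,6,7,8,9}:12
  start at 0(c): 16
  start at 4(e): 4
sum over floor = 20

20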